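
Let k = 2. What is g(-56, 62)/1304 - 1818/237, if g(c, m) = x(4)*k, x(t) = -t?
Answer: -98857/12877 ≈ -7.6770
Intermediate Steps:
g(c, m) = -8 (g(c, m) = -1*4*2 = -4*2 = -8)
g(-56, 62)/1304 - 1818/237 = -8/1304 - 1818/237 = -8*1/1304 - 1818*1/237 = -1/163 - 606/79 = -98857/12877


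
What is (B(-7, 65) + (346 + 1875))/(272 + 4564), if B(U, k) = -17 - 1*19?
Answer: 2185/4836 ≈ 0.45182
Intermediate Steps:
B(U, k) = -36 (B(U, k) = -17 - 19 = -36)
(B(-7, 65) + (346 + 1875))/(272 + 4564) = (-36 + (346 + 1875))/(272 + 4564) = (-36 + 2221)/4836 = 2185*(1/4836) = 2185/4836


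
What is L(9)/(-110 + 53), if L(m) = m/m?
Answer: -1/57 ≈ -0.017544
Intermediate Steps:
L(m) = 1
L(9)/(-110 + 53) = 1/(-110 + 53) = 1/(-57) = 1*(-1/57) = -1/57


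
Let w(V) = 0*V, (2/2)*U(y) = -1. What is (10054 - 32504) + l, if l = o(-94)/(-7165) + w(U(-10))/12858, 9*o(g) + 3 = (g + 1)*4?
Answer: -96512525/4299 ≈ -22450.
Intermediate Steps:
U(y) = -1
w(V) = 0
o(g) = ⅑ + 4*g/9 (o(g) = -⅓ + ((g + 1)*4)/9 = -⅓ + ((1 + g)*4)/9 = -⅓ + (4 + 4*g)/9 = -⅓ + (4/9 + 4*g/9) = ⅑ + 4*g/9)
l = 25/4299 (l = (⅑ + (4/9)*(-94))/(-7165) + 0/12858 = (⅑ - 376/9)*(-1/7165) + 0*(1/12858) = -125/3*(-1/7165) + 0 = 25/4299 + 0 = 25/4299 ≈ 0.0058153)
(10054 - 32504) + l = (10054 - 32504) + 25/4299 = -22450 + 25/4299 = -96512525/4299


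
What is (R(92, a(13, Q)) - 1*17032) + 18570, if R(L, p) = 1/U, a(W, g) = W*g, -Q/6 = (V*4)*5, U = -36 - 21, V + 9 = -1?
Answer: 87665/57 ≈ 1538.0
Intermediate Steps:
V = -10 (V = -9 - 1 = -10)
U = -57
Q = 1200 (Q = -6*(-10*4)*5 = -(-240)*5 = -6*(-200) = 1200)
R(L, p) = -1/57 (R(L, p) = 1/(-57) = -1/57)
(R(92, a(13, Q)) - 1*17032) + 18570 = (-1/57 - 1*17032) + 18570 = (-1/57 - 17032) + 18570 = -970825/57 + 18570 = 87665/57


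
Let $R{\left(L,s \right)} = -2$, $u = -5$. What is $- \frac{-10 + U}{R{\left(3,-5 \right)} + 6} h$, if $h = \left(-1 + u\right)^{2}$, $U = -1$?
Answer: $99$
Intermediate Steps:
$h = 36$ ($h = \left(-1 - 5\right)^{2} = \left(-6\right)^{2} = 36$)
$- \frac{-10 + U}{R{\left(3,-5 \right)} + 6} h = - \frac{-10 - 1}{-2 + 6} \cdot 36 = - \frac{-11}{4} \cdot 36 = \left(-1\right) \left(- \frac{11}{4}\right) 36 = \frac{11}{4} \cdot 36 = 99$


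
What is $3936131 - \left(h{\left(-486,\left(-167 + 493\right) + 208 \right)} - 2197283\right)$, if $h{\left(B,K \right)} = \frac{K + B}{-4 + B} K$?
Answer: $\frac{1502699246}{245} \approx 6.1335 \cdot 10^{6}$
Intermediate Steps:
$h{\left(B,K \right)} = \frac{K \left(B + K\right)}{-4 + B}$ ($h{\left(B,K \right)} = \frac{B + K}{-4 + B} K = \frac{K \left(B + K\right)}{-4 + B}$)
$3936131 - \left(h{\left(-486,\left(-167 + 493\right) + 208 \right)} - 2197283\right) = 3936131 - \left(\frac{\left(\left(-167 + 493\right) + 208\right) \left(-486 + \left(\left(-167 + 493\right) + 208\right)\right)}{-4 - 486} - 2197283\right) = 3936131 - \left(\frac{\left(326 + 208\right) \left(-486 + \left(326 + 208\right)\right)}{-490} - 2197283\right) = 3936131 - \left(534 \left(- \frac{1}{490}\right) \left(-486 + 534\right) - 2197283\right) = 3936131 - \left(534 \left(- \frac{1}{490}\right) 48 - 2197283\right) = 3936131 - \left(- \frac{12816}{245} - 2197283\right) = 3936131 - - \frac{538347151}{245} = 3936131 + \frac{538347151}{245} = \frac{1502699246}{245}$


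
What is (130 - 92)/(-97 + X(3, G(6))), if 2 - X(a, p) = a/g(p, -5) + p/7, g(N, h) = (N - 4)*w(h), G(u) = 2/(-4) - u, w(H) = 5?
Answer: -2660/6581 ≈ -0.40419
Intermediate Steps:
G(u) = -1/2 - u (G(u) = 2*(-1/4) - u = -1/2 - u)
g(N, h) = -20 + 5*N (g(N, h) = (N - 4)*5 = (-4 + N)*5 = -20 + 5*N)
X(a, p) = 2 - p/7 - a/(-20 + 5*p) (X(a, p) = 2 - (a/(-20 + 5*p) + p/7) = 2 - (p/7 + a/(-20 + 5*p)) = 2 + (-p/7 - a/(-20 + 5*p)) = 2 - p/7 - a/(-20 + 5*p))
(130 - 92)/(-97 + X(3, G(6))) = (130 - 92)/(-97 + (-1/5*3 + (-4 + (-1/2 - 1*6))*(14 - (-1/2 - 1*6))/7)/(-4 + (-1/2 - 1*6))) = 38/(-97 + (-3/5 + (-4 + (-1/2 - 6))*(14 - (-1/2 - 6))/7)/(-4 + (-1/2 - 6))) = 38/(-97 + (-3/5 + (-4 - 13/2)*(14 - 1*(-13/2))/7)/(-4 - 13/2)) = 38/(-97 + (-3/5 + (1/7)*(-21/2)*(14 + 13/2))/(-21/2)) = 38/(-97 - 2*(-3/5 + (1/7)*(-21/2)*(41/2))/21) = 38/(-97 - 2*(-3/5 - 123/4)/21) = 38/(-97 - 2/21*(-627/20)) = 38/(-97 + 209/70) = 38/(-6581/70) = 38*(-70/6581) = -2660/6581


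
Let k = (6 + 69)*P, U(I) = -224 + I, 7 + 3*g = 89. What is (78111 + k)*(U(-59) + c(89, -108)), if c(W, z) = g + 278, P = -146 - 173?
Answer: 1210154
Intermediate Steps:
g = 82/3 (g = -7/3 + (⅓)*89 = -7/3 + 89/3 = 82/3 ≈ 27.333)
P = -319
c(W, z) = 916/3 (c(W, z) = 82/3 + 278 = 916/3)
k = -23925 (k = (6 + 69)*(-319) = 75*(-319) = -23925)
(78111 + k)*(U(-59) + c(89, -108)) = (78111 - 23925)*((-224 - 59) + 916/3) = 54186*(-283 + 916/3) = 54186*(67/3) = 1210154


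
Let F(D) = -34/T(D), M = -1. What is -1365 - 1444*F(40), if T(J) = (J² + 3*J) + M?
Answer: -2297339/1719 ≈ -1336.4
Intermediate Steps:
T(J) = -1 + J² + 3*J (T(J) = (J² + 3*J) - 1 = -1 + J² + 3*J)
F(D) = -34/(-1 + D² + 3*D)
-1365 - 1444*F(40) = -1365 - (-49096)/(-1 + 40² + 3*40) = -1365 - (-49096)/(-1 + 1600 + 120) = -1365 - (-49096)/1719 = -1365 - 1444*(-34/1719) = -1365 + 49096/1719 = -2297339/1719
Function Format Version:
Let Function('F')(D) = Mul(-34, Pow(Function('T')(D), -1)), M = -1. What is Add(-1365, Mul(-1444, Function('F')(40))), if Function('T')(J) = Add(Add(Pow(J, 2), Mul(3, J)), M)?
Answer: Rational(-2297339, 1719) ≈ -1336.4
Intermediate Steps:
Function('T')(J) = Add(-1, Pow(J, 2), Mul(3, J)) (Function('T')(J) = Add(Add(Pow(J, 2), Mul(3, J)), -1) = Add(-1, Pow(J, 2), Mul(3, J)))
Function('F')(D) = Mul(-34, Pow(Add(-1, Pow(D, 2), Mul(3, D)), -1))
Add(-1365, Mul(-1444, Function('F')(40))) = Add(-1365, Mul(-1444, Mul(-34, Pow(Add(-1, Pow(40, 2), Mul(3, 40)), -1)))) = Add(-1365, Mul(-1444, Mul(-34, Pow(Add(-1, 1600, 120), -1)))) = Add(-1365, Mul(-1444, Mul(-34, Pow(1719, -1)))) = Add(-1365, Mul(-1444, Mul(-34, Rational(1, 1719)))) = Add(-1365, Mul(-1444, Rational(-34, 1719))) = Add(-1365, Rational(49096, 1719)) = Rational(-2297339, 1719)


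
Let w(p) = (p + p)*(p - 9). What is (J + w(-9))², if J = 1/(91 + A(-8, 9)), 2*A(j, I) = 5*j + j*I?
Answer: 128618281/1225 ≈ 1.0499e+5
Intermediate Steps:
A(j, I) = 5*j/2 + I*j/2 (A(j, I) = (5*j + j*I)/2 = (5*j + I*j)/2 = 5*j/2 + I*j/2)
J = 1/35 (J = 1/(91 + (½)*(-8)*(5 + 9)) = 1/(91 + (½)*(-8)*14) = 1/(91 - 56) = 1/35 ≈ 0.028571)
w(p) = 2*p*(-9 + p) (w(p) = (2*p)*(-9 + p) = 2*p*(-9 + p))
(J + w(-9))² = (1/35 + 2*(-9)*(-9 - 9))² = (1/35 + 2*(-9)*(-18))² = (1/35 + 324)² = (11341/35)² = 128618281/1225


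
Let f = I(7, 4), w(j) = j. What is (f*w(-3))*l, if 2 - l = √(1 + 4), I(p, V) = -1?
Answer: 6 - 3*√5 ≈ -0.70820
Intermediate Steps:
f = -1
l = 2 - √5 (l = 2 - √(1 + 4) = 2 - √5 ≈ -0.23607)
(f*w(-3))*l = (-1*(-3))*(2 - √5) = 3*(2 - √5) = 6 - 3*√5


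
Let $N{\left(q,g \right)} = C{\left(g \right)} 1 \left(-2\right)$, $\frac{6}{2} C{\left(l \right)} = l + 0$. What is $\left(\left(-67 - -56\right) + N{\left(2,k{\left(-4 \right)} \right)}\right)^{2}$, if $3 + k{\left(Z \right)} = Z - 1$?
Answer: $\frac{289}{9} \approx 32.111$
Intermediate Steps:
$C{\left(l \right)} = \frac{l}{3}$ ($C{\left(l \right)} = \frac{l + 0}{3} = \frac{l}{3}$)
$k{\left(Z \right)} = -4 + Z$ ($k{\left(Z \right)} = -3 + \left(Z - 1\right) = -3 + \left(-1 + Z\right) = -4 + Z$)
$N{\left(q,g \right)} = - \frac{2 g}{3}$ ($N{\left(q,g \right)} = \frac{g}{3} \cdot 1 \left(-2\right) = \frac{g}{3} \left(-2\right) = - \frac{2 g}{3}$)
$\left(\left(-67 - -56\right) + N{\left(2,k{\left(-4 \right)} \right)}\right)^{2} = \left(\left(-67 - -56\right) - \frac{2 \left(-4 - 4\right)}{3}\right)^{2} = \left(\left(-67 + 56\right) - - \frac{16}{3}\right)^{2} = \left(-11 + \frac{16}{3}\right)^{2} = \left(- \frac{17}{3}\right)^{2} = \frac{289}{9}$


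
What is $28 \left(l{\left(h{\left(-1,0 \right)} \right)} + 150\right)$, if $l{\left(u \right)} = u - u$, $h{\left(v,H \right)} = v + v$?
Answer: $4200$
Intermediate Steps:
$h{\left(v,H \right)} = 2 v$
$l{\left(u \right)} = 0$
$28 \left(l{\left(h{\left(-1,0 \right)} \right)} + 150\right) = 28 \left(0 + 150\right) = 28 \cdot 150 = 4200$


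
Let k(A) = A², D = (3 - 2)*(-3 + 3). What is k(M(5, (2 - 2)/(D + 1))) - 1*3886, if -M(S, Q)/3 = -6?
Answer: -3562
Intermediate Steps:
D = 0 (D = 1*0 = 0)
M(S, Q) = 18 (M(S, Q) = -3*(-6) = 18)
k(M(5, (2 - 2)/(D + 1))) - 1*3886 = 18² - 1*3886 = 324 - 3886 = -3562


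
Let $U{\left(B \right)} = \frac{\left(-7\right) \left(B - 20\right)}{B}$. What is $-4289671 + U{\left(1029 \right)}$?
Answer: $- \frac{630582646}{147} \approx -4.2897 \cdot 10^{6}$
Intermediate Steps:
$U{\left(B \right)} = \frac{140 - 7 B}{B}$ ($U{\left(B \right)} = \frac{\left(-7\right) \left(-20 + B\right)}{B} = \frac{140 - 7 B}{B}$)
$-4289671 + U{\left(1029 \right)} = -4289671 - \left(7 - \frac{140}{1029}\right) = -4289671 + \left(-7 + 140 \cdot \frac{1}{1029}\right) = -4289671 + \left(-7 + \frac{20}{147}\right) = -4289671 - \frac{1009}{147} = - \frac{630582646}{147}$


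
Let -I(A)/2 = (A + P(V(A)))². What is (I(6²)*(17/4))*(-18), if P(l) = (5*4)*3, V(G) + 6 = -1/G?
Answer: 1410048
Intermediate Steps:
V(G) = -6 - 1/G
P(l) = 60 (P(l) = 20*3 = 60)
I(A) = -2*(60 + A)² (I(A) = -2*(A + 60)² = -2*(60 + A)²)
(I(6²)*(17/4))*(-18) = ((-2*(60 + 6²)²)*(17/4))*(-18) = ((-2*(60 + 36)²)*(17*(¼)))*(-18) = (-2*96²*(17/4))*(-18) = (-2*9216*(17/4))*(-18) = -18432*17/4*(-18) = -78336*(-18) = 1410048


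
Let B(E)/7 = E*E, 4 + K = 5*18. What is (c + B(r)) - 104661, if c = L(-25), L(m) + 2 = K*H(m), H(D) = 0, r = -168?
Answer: 92905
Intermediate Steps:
K = 86 (K = -4 + 5*18 = -4 + 90 = 86)
B(E) = 7*E² (B(E) = 7*(E*E) = 7*E²)
L(m) = -2 (L(m) = -2 + 86*0 = -2 + 0 = -2)
c = -2
(c + B(r)) - 104661 = (-2 + 7*(-168)²) - 104661 = (-2 + 7*28224) - 104661 = (-2 + 197568) - 104661 = 197566 - 104661 = 92905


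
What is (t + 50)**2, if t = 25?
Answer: 5625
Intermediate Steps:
(t + 50)**2 = (25 + 50)**2 = 75**2 = 5625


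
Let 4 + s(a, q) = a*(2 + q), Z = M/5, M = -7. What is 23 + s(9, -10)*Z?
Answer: 647/5 ≈ 129.40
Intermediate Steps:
Z = -7/5 ≈ -1.4000
s(a, q) = -4 + a*(2 + q)
23 + s(9, -10)*Z = 23 + (-4 + 2*9 + 9*(-10))*(-7/5) = 23 + (-4 + 18 - 90)*(-7/5) = 23 - 76*(-7/5) = 23 + 532/5 = 647/5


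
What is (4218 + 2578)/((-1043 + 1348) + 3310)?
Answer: 6796/3615 ≈ 1.8799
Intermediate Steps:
(4218 + 2578)/((-1043 + 1348) + 3310) = 6796/(305 + 3310) = 6796/3615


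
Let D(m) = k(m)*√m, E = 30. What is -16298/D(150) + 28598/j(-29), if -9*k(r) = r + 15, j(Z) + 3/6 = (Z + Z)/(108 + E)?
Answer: -3946524/127 + 8149*√6/275 ≈ -31002.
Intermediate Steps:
j(Z) = -½ + Z/69 (j(Z) = -½ + (Z + Z)/(108 + 30) = -½ + (2*Z)/138 = -½ + (2*Z)*(1/138) = -½ + Z/69)
k(r) = -5/3 - r/9 (k(r) = -(r + 15)/9 = -(15 + r)/9 = -5/3 - r/9)
D(m) = √m*(-5/3 - m/9) (D(m) = (-5/3 - m/9)*√m = √m*(-5/3 - m/9))
-16298/D(150) + 28598/j(-29) = -16298*3*√6/(10*(-15 - 1*150)) + 28598/(-½ + (1/69)*(-29)) = -16298*3*√6/(10*(-15 - 150)) + 28598/(-½ - 29/69) = -16298*(-√6/550) + 28598/(-127/138) = -16298*(-√6/550) + 28598*(-138/127) = -(-8149)*√6/275 - 3946524/127 = 8149*√6/275 - 3946524/127 = -3946524/127 + 8149*√6/275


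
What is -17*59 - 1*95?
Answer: -1098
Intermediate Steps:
-17*59 - 1*95 = -1003 - 95 = -1098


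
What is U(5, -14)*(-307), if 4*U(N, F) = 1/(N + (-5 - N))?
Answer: 307/20 ≈ 15.350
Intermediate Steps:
U(N, F) = -1/20 (U(N, F) = 1/(4*(N + (-5 - N))) = (¼)/(-5) = (¼)*(-⅕) = -1/20)
U(5, -14)*(-307) = -1/20*(-307) = 307/20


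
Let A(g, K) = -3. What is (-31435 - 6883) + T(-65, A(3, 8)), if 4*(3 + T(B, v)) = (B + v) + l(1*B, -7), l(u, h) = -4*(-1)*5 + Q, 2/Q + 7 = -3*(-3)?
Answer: -153331/4 ≈ -38333.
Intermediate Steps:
Q = 1 (Q = 2/(-7 - 3*(-3)) = 2/(-7 + 9) = 2/2 = 2*(½) = 1)
l(u, h) = 21 (l(u, h) = -4*(-1)*5 + 1 = 4*5 + 1 = 20 + 1 = 21)
T(B, v) = 9/4 + B/4 + v/4 (T(B, v) = -3 + ((B + v) + 21)/4 = -3 + (21 + B + v)/4 = -3 + (21/4 + B/4 + v/4) = 9/4 + B/4 + v/4)
(-31435 - 6883) + T(-65, A(3, 8)) = (-31435 - 6883) + (9/4 + (¼)*(-65) + (¼)*(-3)) = -38318 + (9/4 - 65/4 - ¾) = -38318 - 59/4 = -153331/4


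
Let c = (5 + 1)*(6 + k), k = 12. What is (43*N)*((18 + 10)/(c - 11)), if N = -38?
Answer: -45752/97 ≈ -471.67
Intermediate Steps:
c = 108 (c = (5 + 1)*(6 + 12) = 6*18 = 108)
(43*N)*((18 + 10)/(c - 11)) = (43*(-38))*((18 + 10)/(108 - 11)) = -45752/97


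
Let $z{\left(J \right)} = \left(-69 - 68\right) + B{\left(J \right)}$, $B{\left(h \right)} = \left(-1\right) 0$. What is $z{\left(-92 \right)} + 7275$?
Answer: $7138$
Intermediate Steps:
$B{\left(h \right)} = 0$
$z{\left(J \right)} = -137$ ($z{\left(J \right)} = \left(-69 - 68\right) + 0 = -137 + 0 = -137$)
$z{\left(-92 \right)} + 7275 = -137 + 7275 = 7138$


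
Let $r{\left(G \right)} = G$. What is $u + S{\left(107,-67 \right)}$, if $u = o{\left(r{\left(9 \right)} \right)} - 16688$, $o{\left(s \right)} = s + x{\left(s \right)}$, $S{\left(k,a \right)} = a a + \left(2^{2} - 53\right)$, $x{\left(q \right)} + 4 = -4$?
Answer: $-12247$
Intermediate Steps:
$x{\left(q \right)} = -8$ ($x{\left(q \right)} = -4 - 4 = -8$)
$S{\left(k,a \right)} = -49 + a^{2}$ ($S{\left(k,a \right)} = a^{2} + \left(4 - 53\right) = a^{2} - 49 = -49 + a^{2}$)
$o{\left(s \right)} = -8 + s$ ($o{\left(s \right)} = s - 8 = -8 + s$)
$u = -16687$ ($u = \left(-8 + 9\right) - 16688 = 1 - 16688 = -16687$)
$u + S{\left(107,-67 \right)} = -16687 - \left(49 - \left(-67\right)^{2}\right) = -16687 + \left(-49 + 4489\right) = -16687 + 4440 = -12247$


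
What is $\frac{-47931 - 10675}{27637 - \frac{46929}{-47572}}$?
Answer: $- \frac{2788004632}{1314794293} \approx -2.1205$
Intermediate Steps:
$\frac{-47931 - 10675}{27637 - \frac{46929}{-47572}} = - \frac{58606}{27637 - - \frac{46929}{47572}} = - \frac{58606}{27637 + \frac{46929}{47572}} = - \frac{58606}{\frac{1314794293}{47572}} = \left(-58606\right) \frac{47572}{1314794293} = - \frac{2788004632}{1314794293}$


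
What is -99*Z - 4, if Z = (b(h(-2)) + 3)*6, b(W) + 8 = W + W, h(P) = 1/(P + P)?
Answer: 3263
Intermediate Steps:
h(P) = 1/(2*P)
b(W) = -8 + 2*W (b(W) = -8 + (W + W) = -8 + 2*W)
Z = -33 (Z = ((-8 + 2*((1/2)/(-2))) + 3)*6 = ((-8 + 2*((1/2)*(-1/2))) + 3)*6 = ((-8 + 2*(-1/4)) + 3)*6 = ((-8 - 1/2) + 3)*6 = (-17/2 + 3)*6 = -11/2*6 = -33)
-99*Z - 4 = -99*(-33) - 4 = 3267 - 4 = 3263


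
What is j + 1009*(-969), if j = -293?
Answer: -978014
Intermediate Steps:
j + 1009*(-969) = -293 + 1009*(-969) = -293 - 977721 = -978014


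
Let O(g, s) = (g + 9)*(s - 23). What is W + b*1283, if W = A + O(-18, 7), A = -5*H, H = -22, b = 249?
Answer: 319721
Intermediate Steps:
O(g, s) = (-23 + s)*(9 + g) (O(g, s) = (9 + g)*(-23 + s) = (-23 + s)*(9 + g))
A = 110 (A = -5*(-22) = 110)
W = 254 (W = 110 + (-207 - 23*(-18) + 9*7 - 18*7) = 110 + (-207 + 414 + 63 - 126) = 110 + 144 = 254)
W + b*1283 = 254 + 249*1283 = 254 + 319467 = 319721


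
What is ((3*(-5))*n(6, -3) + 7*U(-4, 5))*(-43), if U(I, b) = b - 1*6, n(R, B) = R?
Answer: 4171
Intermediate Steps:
U(I, b) = -6 + b (U(I, b) = b - 6 = -6 + b)
((3*(-5))*n(6, -3) + 7*U(-4, 5))*(-43) = ((3*(-5))*6 + 7*(-6 + 5))*(-43) = (-15*6 + 7*(-1))*(-43) = (-90 - 7)*(-43) = -97*(-43) = 4171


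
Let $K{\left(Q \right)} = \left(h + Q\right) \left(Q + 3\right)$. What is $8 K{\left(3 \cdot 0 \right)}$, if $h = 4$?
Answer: $96$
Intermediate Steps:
$K{\left(Q \right)} = \left(3 + Q\right) \left(4 + Q\right)$ ($K{\left(Q \right)} = \left(4 + Q\right) \left(Q + 3\right) = \left(4 + Q\right) \left(3 + Q\right) = \left(3 + Q\right) \left(4 + Q\right)$)
$8 K{\left(3 \cdot 0 \right)} = 8 \left(12 + \left(3 \cdot 0\right)^{2} + 7 \cdot 3 \cdot 0\right) = 8 \left(12 + 0^{2} + 7 \cdot 0\right) = 8 \left(12 + 0 + 0\right) = 8 \cdot 12 = 96$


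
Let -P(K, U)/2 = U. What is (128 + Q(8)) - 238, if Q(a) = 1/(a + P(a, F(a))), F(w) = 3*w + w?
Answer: -6161/56 ≈ -110.02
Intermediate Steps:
F(w) = 4*w
P(K, U) = -2*U
Q(a) = -1/(7*a) (Q(a) = 1/(a - 8*a) = 1/(-7*a) = -1/(7*a))
(128 + Q(8)) - 238 = (128 - ⅐/8) - 238 = (128 - ⅐*⅛) - 238 = (128 - 1/56) - 238 = 7167/56 - 238 = -6161/56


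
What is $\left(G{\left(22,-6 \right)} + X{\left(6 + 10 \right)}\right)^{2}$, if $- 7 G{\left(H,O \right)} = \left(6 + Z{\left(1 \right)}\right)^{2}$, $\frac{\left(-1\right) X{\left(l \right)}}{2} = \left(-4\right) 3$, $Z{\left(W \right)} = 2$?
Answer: $\frac{10816}{49} \approx 220.73$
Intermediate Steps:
$X{\left(l \right)} = 24$ ($X{\left(l \right)} = - 2 \left(\left(-4\right) 3\right) = \left(-2\right) \left(-12\right) = 24$)
$G{\left(H,O \right)} = - \frac{64}{7}$ ($G{\left(H,O \right)} = - \frac{\left(6 + 2\right)^{2}}{7} = - \frac{8^{2}}{7} = \left(- \frac{1}{7}\right) 64 = - \frac{64}{7}$)
$\left(G{\left(22,-6 \right)} + X{\left(6 + 10 \right)}\right)^{2} = \left(- \frac{64}{7} + 24\right)^{2} = \left(\frac{104}{7}\right)^{2} = \frac{10816}{49}$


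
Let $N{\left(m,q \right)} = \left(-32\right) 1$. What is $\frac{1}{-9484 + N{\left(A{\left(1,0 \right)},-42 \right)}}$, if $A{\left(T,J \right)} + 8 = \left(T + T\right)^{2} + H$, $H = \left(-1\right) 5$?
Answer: $- \frac{1}{9516} \approx -0.00010509$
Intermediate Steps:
$H = -5$
$A{\left(T,J \right)} = -13 + 4 T^{2}$ ($A{\left(T,J \right)} = -8 + \left(\left(T + T\right)^{2} - 5\right) = -8 + \left(\left(2 T\right)^{2} - 5\right) = -8 + \left(4 T^{2} - 5\right) = -8 + \left(-5 + 4 T^{2}\right) = -13 + 4 T^{2}$)
$N{\left(m,q \right)} = -32$
$\frac{1}{-9484 + N{\left(A{\left(1,0 \right)},-42 \right)}} = \frac{1}{-9484 - 32} = \frac{1}{-9516} = - \frac{1}{9516}$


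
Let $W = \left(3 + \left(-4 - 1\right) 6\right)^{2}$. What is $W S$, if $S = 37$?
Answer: $26973$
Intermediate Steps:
$W = 729$ ($W = \left(3 - 30\right)^{2} = \left(-27\right)^{2} = 729$)
$W S = 729 \cdot 37 = 26973$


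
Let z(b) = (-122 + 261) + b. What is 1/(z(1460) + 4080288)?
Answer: 1/4081887 ≈ 2.4498e-7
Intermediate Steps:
z(b) = 139 + b
1/(z(1460) + 4080288) = 1/((139 + 1460) + 4080288) = 1/(1599 + 4080288) = 1/4081887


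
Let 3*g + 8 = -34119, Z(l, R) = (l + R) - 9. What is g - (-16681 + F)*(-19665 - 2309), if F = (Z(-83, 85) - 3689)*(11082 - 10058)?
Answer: -250594936097/3 ≈ -8.3532e+10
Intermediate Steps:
Z(l, R) = -9 + R + l (Z(l, R) = (R + l) - 9 = -9 + R + l)
g = -34127/3 (g = -8/3 + (⅓)*(-34119) = -8/3 - 11373 = -34127/3 ≈ -11376.)
F = -3784704 (F = ((-9 + 85 - 83) - 3689)*(11082 - 10058) = (-7 - 3689)*1024 = -3696*1024 = -3784704)
g - (-16681 + F)*(-19665 - 2309) = -34127/3 - (-16681 - 3784704)*(-19665 - 2309) = -34127/3 - (-3801385)*(-21974) = -34127/3 - 1*83531633990 = -34127/3 - 83531633990 = -250594936097/3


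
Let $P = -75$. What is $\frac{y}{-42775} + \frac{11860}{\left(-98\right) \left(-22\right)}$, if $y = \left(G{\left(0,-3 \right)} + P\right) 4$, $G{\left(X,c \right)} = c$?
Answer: $\frac{126996043}{23055725} \approx 5.5082$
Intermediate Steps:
$y = -312$ ($y = \left(-3 - 75\right) 4 = \left(-78\right) 4 = -312$)
$\frac{y}{-42775} + \frac{11860}{\left(-98\right) \left(-22\right)} = - \frac{312}{-42775} + \frac{11860}{\left(-98\right) \left(-22\right)} = \left(-312\right) \left(- \frac{1}{42775}\right) + \frac{11860}{2156} = \frac{312}{42775} + 11860 \cdot \frac{1}{2156} = \frac{312}{42775} + \frac{2965}{539} = \frac{126996043}{23055725}$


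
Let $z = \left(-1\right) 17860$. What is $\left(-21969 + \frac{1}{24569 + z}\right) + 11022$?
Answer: $- \frac{73443422}{6709} \approx -10947.0$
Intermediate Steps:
$z = -17860$
$\left(-21969 + \frac{1}{24569 + z}\right) + 11022 = \left(-21969 + \frac{1}{24569 - 17860}\right) + 11022 = \left(-21969 + \frac{1}{6709}\right) + 11022 = - \frac{147390020}{6709} + 11022 = - \frac{73443422}{6709}$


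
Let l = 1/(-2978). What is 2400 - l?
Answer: 7147201/2978 ≈ 2400.0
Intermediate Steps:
l = -1/2978 ≈ -0.00033580
2400 - l = 2400 - 1*(-1/2978) = 2400 + 1/2978 = 7147201/2978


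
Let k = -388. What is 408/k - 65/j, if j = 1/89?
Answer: -561247/97 ≈ -5786.1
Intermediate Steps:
j = 1/89 ≈ 0.011236
408/k - 65/j = 408/(-388) - 65/1/89 = 408*(-1/388) - 65*89 = -102/97 - 5785 = -561247/97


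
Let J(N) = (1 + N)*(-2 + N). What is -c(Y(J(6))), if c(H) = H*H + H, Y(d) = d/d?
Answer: -2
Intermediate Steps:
Y(d) = 1
c(H) = H + H**2 (c(H) = H**2 + H = H + H**2)
-c(Y(J(6))) = -(1 + 1) = -2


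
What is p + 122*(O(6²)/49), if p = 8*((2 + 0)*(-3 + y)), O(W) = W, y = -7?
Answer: -3448/49 ≈ -70.367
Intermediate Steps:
p = -160 (p = 8*((2 + 0)*(-3 - 7)) = 8*(2*(-10)) = 8*(-20) = -160)
p + 122*(O(6²)/49) = -160 + 122*(6²/49) = -160 + 122*(36*(1/49)) = -160 + 122*(36/49) = -160 + 4392/49 = -3448/49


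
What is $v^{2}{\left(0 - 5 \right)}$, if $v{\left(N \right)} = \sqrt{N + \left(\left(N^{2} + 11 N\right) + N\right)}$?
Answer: $-40$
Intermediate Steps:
$v{\left(N \right)} = \sqrt{N^{2} + 13 N}$ ($v{\left(N \right)} = \sqrt{N + \left(N^{2} + 12 N\right)} = \sqrt{N^{2} + 13 N}$)
$v^{2}{\left(0 - 5 \right)} = \left(\sqrt{\left(0 - 5\right) \left(13 + \left(0 - 5\right)\right)}\right)^{2} = \left(\sqrt{- 5 \left(13 - 5\right)}\right)^{2} = \left(\sqrt{\left(-5\right) 8}\right)^{2} = \left(\sqrt{-40}\right)^{2} = \left(2 i \sqrt{10}\right)^{2} = -40$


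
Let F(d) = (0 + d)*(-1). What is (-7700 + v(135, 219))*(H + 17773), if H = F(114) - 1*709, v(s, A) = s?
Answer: -128226750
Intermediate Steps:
F(d) = -d (F(d) = d*(-1) = -d)
H = -823 (H = -1*114 - 1*709 = -114 - 709 = -823)
(-7700 + v(135, 219))*(H + 17773) = (-7700 + 135)*(-823 + 17773) = -7565*16950 = -128226750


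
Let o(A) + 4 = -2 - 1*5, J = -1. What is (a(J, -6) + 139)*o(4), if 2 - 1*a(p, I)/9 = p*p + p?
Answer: -1727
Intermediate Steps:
o(A) = -11 (o(A) = -4 + (-2 - 1*5) = -4 + (-2 - 5) = -4 - 7 = -11)
a(p, I) = 18 - 9*p - 9*p**2 (a(p, I) = 18 - 9*(p*p + p) = 18 - 9*(p**2 + p) = 18 - 9*(p + p**2) = 18 + (-9*p - 9*p**2) = 18 - 9*p - 9*p**2)
(a(J, -6) + 139)*o(4) = ((18 - 9*(-1) - 9*(-1)**2) + 139)*(-11) = ((18 + 9 - 9*1) + 139)*(-11) = ((18 + 9 - 9) + 139)*(-11) = (18 + 139)*(-11) = 157*(-11) = -1727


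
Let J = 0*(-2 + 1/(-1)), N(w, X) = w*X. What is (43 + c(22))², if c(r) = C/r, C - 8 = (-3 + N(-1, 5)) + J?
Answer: 1849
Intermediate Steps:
N(w, X) = X*w
J = 0 (J = 0*(-2 - 1) = 0*(-3) = 0)
C = 0 (C = 8 + ((-3 + 5*(-1)) + 0) = 8 + ((-3 - 5) + 0) = 8 + (-8 + 0) = 8 - 8 = 0)
c(r) = 0 (c(r) = 0/r = 0)
(43 + c(22))² = (43 + 0)² = 43² = 1849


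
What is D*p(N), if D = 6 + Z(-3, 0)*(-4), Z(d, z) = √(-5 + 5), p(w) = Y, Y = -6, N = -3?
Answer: -36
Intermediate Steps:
p(w) = -6
Z(d, z) = 0 (Z(d, z) = √0 = 0)
D = 6 (D = 6 + 0*(-4) = 6 + 0 = 6)
D*p(N) = 6*(-6) = -36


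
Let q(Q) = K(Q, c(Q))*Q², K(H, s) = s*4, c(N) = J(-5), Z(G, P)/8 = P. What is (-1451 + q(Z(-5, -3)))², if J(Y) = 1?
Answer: 727609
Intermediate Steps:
Z(G, P) = 8*P
c(N) = 1
K(H, s) = 4*s
q(Q) = 4*Q² (q(Q) = (4*1)*Q² = 4*Q²)
(-1451 + q(Z(-5, -3)))² = (-1451 + 4*(8*(-3))²)² = (-1451 + 4*(-24)²)² = (-1451 + 4*576)² = (-1451 + 2304)² = 853² = 727609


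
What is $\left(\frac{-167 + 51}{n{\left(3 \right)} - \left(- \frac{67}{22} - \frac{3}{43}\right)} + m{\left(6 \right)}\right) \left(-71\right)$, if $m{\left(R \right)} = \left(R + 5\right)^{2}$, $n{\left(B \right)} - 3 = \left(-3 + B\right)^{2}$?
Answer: $- \frac{41907679}{5785} \approx -7244.2$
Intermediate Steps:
$n{\left(B \right)} = 3 + \left(-3 + B\right)^{2}$
$m{\left(R \right)} = \left(5 + R\right)^{2}$
$\left(\frac{-167 + 51}{n{\left(3 \right)} - \left(- \frac{67}{22} - \frac{3}{43}\right)} + m{\left(6 \right)}\right) \left(-71\right) = \left(\frac{-167 + 51}{\left(3 + \left(-3 + 3\right)^{2}\right) - \left(- \frac{67}{22} - \frac{3}{43}\right)} + \left(5 + 6\right)^{2}\right) \left(-71\right) = \left(- \frac{116}{\left(3 + 0^{2}\right) - - \frac{2947}{946}} + 11^{2}\right) \left(-71\right) = \left(- \frac{116}{\left(3 + 0\right) + \left(\frac{67}{22} + \frac{3}{43}\right)} + 121\right) \left(-71\right) = \left(- \frac{116}{3 + \frac{2947}{946}} + 121\right) \left(-71\right) = \left(- \frac{116}{\frac{5785}{946}} + 121\right) \left(-71\right) = \left(\left(-116\right) \frac{946}{5785} + 121\right) \left(-71\right) = \left(- \frac{109736}{5785} + 121\right) \left(-71\right) = \frac{590249}{5785} \left(-71\right) = - \frac{41907679}{5785}$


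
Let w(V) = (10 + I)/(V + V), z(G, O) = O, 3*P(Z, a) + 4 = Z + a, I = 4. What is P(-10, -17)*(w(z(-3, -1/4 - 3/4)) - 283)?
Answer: 8990/3 ≈ 2996.7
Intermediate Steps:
P(Z, a) = -4/3 + Z/3 + a/3 (P(Z, a) = -4/3 + (Z + a)/3 = -4/3 + (Z/3 + a/3) = -4/3 + Z/3 + a/3)
w(V) = 7/V (w(V) = (10 + 4)/(V + V) = 14/((2*V)) = 14*(1/(2*V)) = 7/V)
P(-10, -17)*(w(z(-3, -1/4 - 3/4)) - 283) = (-4/3 + (1/3)*(-10) + (1/3)*(-17))*(7/(-1/4 - 3/4) - 283) = (-4/3 - 10/3 - 17/3)*(7/(-1*1/4 - 3*1/4) - 283) = -31*(7/(-1/4 - 3/4) - 283)/3 = -31*(7/(-1) - 283)/3 = -31*(7*(-1) - 283)/3 = -31*(-7 - 283)/3 = -31/3*(-290) = 8990/3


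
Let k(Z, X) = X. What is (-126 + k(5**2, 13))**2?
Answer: 12769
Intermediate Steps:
(-126 + k(5**2, 13))**2 = (-126 + 13)**2 = (-113)**2 = 12769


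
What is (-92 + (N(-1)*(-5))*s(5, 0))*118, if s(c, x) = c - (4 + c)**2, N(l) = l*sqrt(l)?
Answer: -10856 - 44840*I ≈ -10856.0 - 44840.0*I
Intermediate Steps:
N(l) = l**(3/2)
(-92 + (N(-1)*(-5))*s(5, 0))*118 = (-92 + ((-1)**(3/2)*(-5))*(5 - (4 + 5)**2))*118 = (-92 + (-I*(-5))*(5 - 1*9**2))*118 = (-92 + (5*I)*(5 - 1*81))*118 = (-92 + (5*I)*(5 - 81))*118 = (-92 + (5*I)*(-76))*118 = (-92 - 380*I)*118 = -10856 - 44840*I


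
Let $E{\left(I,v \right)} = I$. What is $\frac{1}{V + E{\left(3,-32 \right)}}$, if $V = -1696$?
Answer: $- \frac{1}{1693} \approx -0.00059067$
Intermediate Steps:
$\frac{1}{V + E{\left(3,-32 \right)}} = \frac{1}{-1696 + 3} = \frac{1}{-1693} = - \frac{1}{1693}$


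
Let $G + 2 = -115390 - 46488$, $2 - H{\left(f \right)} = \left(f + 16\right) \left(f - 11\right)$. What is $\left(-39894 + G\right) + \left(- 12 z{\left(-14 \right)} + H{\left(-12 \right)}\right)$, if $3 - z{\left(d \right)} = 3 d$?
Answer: $-202220$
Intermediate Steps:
$H{\left(f \right)} = 2 - \left(-11 + f\right) \left(16 + f\right)$ ($H{\left(f \right)} = 2 - \left(f + 16\right) \left(f - 11\right) = 2 - \left(16 + f\right) \left(-11 + f\right) = 2 - \left(-11 + f\right) \left(16 + f\right)$)
$z{\left(d \right)} = 3 - 3 d$
$G = -161880$ ($G = -2 - 161878 = -161880$)
$\left(-39894 + G\right) + \left(- 12 z{\left(-14 \right)} + H{\left(-12 \right)}\right) = \left(-39894 - 161880\right) - \left(-94 + 12 \left(3 - -42\right)\right) = -201774 + \left(- 12 \left(3 + 42\right) + \left(178 - 144 + 60\right)\right) = -201774 + \left(\left(-12\right) 45 + \left(178 - 144 + 60\right)\right) = -201774 + \left(-540 + 94\right) = -201774 - 446 = -202220$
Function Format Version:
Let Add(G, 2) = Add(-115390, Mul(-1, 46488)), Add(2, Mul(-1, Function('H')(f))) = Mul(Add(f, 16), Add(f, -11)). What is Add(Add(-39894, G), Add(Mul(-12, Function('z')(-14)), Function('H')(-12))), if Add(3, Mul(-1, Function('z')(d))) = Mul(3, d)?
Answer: -202220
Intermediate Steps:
Function('H')(f) = Add(2, Mul(-1, Add(-11, f), Add(16, f))) (Function('H')(f) = Add(2, Mul(-1, Mul(Add(f, 16), Add(f, -11)))) = Add(2, Mul(-1, Mul(Add(16, f), Add(-11, f)))) = Add(2, Mul(-1, Mul(Add(-11, f), Add(16, f)))) = Add(2, Mul(-1, Add(-11, f), Add(16, f))))
Function('z')(d) = Add(3, Mul(-3, d)) (Function('z')(d) = Add(3, Mul(-1, Mul(3, d))) = Add(3, Mul(-3, d)))
G = -161880 (G = Add(-2, Add(-115390, Mul(-1, 46488))) = Add(-2, Add(-115390, -46488)) = Add(-2, -161878) = -161880)
Add(Add(-39894, G), Add(Mul(-12, Function('z')(-14)), Function('H')(-12))) = Add(Add(-39894, -161880), Add(Mul(-12, Add(3, Mul(-3, -14))), Add(178, Mul(-1, Pow(-12, 2)), Mul(-5, -12)))) = Add(-201774, Add(Mul(-12, Add(3, 42)), Add(178, Mul(-1, 144), 60))) = Add(-201774, Add(Mul(-12, 45), Add(178, -144, 60))) = Add(-201774, Add(-540, 94)) = Add(-201774, -446) = -202220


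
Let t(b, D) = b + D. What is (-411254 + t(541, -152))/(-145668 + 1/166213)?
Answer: 68291104245/24211915283 ≈ 2.8206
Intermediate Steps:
t(b, D) = D + b
(-411254 + t(541, -152))/(-145668 + 1/166213) = (-411254 + (-152 + 541))/(-145668 + 1/166213) = (-411254 + 389)/(-145668 + 1/166213) = -410865/(-24211915283/166213) = -410865*(-166213/24211915283) = 68291104245/24211915283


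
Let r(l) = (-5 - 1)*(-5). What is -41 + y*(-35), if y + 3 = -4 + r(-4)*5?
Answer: -5046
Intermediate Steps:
r(l) = 30 (r(l) = -6*(-5) = 30)
y = 143 (y = -3 + (-4 + 30*5) = -3 + (-4 + 150) = -3 + 146 = 143)
-41 + y*(-35) = -41 + 143*(-35) = -41 - 5005 = -5046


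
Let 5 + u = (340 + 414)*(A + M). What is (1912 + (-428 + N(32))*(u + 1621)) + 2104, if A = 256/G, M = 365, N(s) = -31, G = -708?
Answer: -7489104794/59 ≈ -1.2693e+8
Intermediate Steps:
A = -64/177 (A = 256/(-708) = 256*(-1/708) = -64/177 ≈ -0.36158)
u = 48663029/177 (u = -5 + (340 + 414)*(-64/177 + 365) = -5 + 754*(64541/177) = -5 + 48663914/177 = 48663029/177 ≈ 2.7493e+5)
(1912 + (-428 + N(32))*(u + 1621)) + 2104 = (1912 + (-428 - 31)*(48663029/177 + 1621)) + 2104 = (1912 - 459*48949946/177) + 2104 = (1912 - 7489341738/59) + 2104 = -7489228930/59 + 2104 = -7489104794/59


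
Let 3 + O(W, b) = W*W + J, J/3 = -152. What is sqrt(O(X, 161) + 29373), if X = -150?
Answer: sqrt(51414) ≈ 226.75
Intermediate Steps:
J = -456 (J = 3*(-152) = -456)
O(W, b) = -459 + W**2 (O(W, b) = -3 + (W*W - 456) = -3 + (W**2 - 456) = -3 + (-456 + W**2) = -459 + W**2)
sqrt(O(X, 161) + 29373) = sqrt((-459 + (-150)**2) + 29373) = sqrt((-459 + 22500) + 29373) = sqrt(22041 + 29373) = sqrt(51414)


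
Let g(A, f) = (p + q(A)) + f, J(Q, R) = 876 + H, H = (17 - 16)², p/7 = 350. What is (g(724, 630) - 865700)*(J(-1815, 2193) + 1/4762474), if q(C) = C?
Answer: -1799936072404652/2381237 ≈ -7.5588e+8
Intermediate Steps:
p = 2450 (p = 7*350 = 2450)
H = 1 (H = 1² = 1)
J(Q, R) = 877 (J(Q, R) = 876 + 1 = 877)
g(A, f) = 2450 + A + f (g(A, f) = (2450 + A) + f = 2450 + A + f)
(g(724, 630) - 865700)*(J(-1815, 2193) + 1/4762474) = ((2450 + 724 + 630) - 865700)*(877 + 1/4762474) = (3804 - 865700)*(877 + 1/4762474) = -861896*4176689699/4762474 = -1799936072404652/2381237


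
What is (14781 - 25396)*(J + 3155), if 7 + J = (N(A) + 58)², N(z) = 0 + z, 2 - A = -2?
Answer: -74220080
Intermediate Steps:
A = 4 (A = 2 - 1*(-2) = 2 + 2 = 4)
N(z) = z
J = 3837 (J = -7 + (4 + 58)² = -7 + 62² = -7 + 3844 = 3837)
(14781 - 25396)*(J + 3155) = (14781 - 25396)*(3837 + 3155) = -10615*6992 = -74220080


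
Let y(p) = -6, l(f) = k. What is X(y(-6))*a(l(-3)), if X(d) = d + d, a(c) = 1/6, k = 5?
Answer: -2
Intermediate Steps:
l(f) = 5
a(c) = ⅙
X(d) = 2*d
X(y(-6))*a(l(-3)) = (2*(-6))*(⅙) = -12*⅙ = -2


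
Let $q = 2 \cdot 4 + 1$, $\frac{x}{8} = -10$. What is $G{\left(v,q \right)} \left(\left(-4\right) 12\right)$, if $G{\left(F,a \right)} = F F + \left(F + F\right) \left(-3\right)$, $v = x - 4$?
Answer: $-362880$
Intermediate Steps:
$x = -80$ ($x = 8 \left(-10\right) = -80$)
$q = 9$ ($q = 8 + 1 = 9$)
$v = -84$ ($v = -80 - 4 = -84$)
$G{\left(F,a \right)} = F^{2} - 6 F$ ($G{\left(F,a \right)} = F^{2} + 2 F \left(-3\right) = F^{2} - 6 F$)
$G{\left(v,q \right)} \left(\left(-4\right) 12\right) = - 84 \left(-6 - 84\right) \left(\left(-4\right) 12\right) = \left(-84\right) \left(-90\right) \left(-48\right) = 7560 \left(-48\right) = -362880$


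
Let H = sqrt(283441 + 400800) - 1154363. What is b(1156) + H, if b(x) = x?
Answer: -1153207 + sqrt(684241) ≈ -1.1524e+6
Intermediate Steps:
H = -1154363 + sqrt(684241) (H = sqrt(684241) - 1154363 = -1154363 + sqrt(684241) ≈ -1.1535e+6)
b(1156) + H = 1156 + (-1154363 + sqrt(684241)) = -1153207 + sqrt(684241)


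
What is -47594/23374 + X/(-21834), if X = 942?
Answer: -88432142/42528993 ≈ -2.0793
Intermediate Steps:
-47594/23374 + X/(-21834) = -47594/23374 + 942/(-21834) = -47594*1/23374 + 942*(-1/21834) = -23797/11687 - 157/3639 = -88432142/42528993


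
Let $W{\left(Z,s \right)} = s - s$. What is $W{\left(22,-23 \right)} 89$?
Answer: $0$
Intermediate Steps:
$W{\left(Z,s \right)} = 0$
$W{\left(22,-23 \right)} 89 = 0 \cdot 89 = 0$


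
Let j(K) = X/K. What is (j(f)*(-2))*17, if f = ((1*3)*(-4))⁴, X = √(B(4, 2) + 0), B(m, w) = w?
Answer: -17*√2/10368 ≈ -0.0023188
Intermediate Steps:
X = √2 (X = √(2 + 0) = √2 ≈ 1.4142)
f = 20736 (f = (3*(-4))⁴ = (-12)⁴ = 20736)
j(K) = √2/K
(j(f)*(-2))*17 = ((√2/20736)*(-2))*17 = -√2/10368*17 = -17*√2/10368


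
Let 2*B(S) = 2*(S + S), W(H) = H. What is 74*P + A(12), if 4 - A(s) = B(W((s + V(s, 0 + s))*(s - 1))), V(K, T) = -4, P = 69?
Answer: 4934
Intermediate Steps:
B(S) = 2*S (B(S) = (2*(S + S))/2 = (2*(2*S))/2 = (4*S)/2 = 2*S)
A(s) = 4 - 2*(-1 + s)*(-4 + s) (A(s) = 4 - 2*(s - 4)*(s - 1) = 4 - 2*(-4 + s)*(-1 + s) = 4 - 2*(-1 + s)*(-4 + s))
74*P + A(12) = 74*69 + (-4 - 2*12² + 10*12) = 5106 + (-4 - 2*144 + 120) = 5106 + (-4 - 288 + 120) = 5106 - 172 = 4934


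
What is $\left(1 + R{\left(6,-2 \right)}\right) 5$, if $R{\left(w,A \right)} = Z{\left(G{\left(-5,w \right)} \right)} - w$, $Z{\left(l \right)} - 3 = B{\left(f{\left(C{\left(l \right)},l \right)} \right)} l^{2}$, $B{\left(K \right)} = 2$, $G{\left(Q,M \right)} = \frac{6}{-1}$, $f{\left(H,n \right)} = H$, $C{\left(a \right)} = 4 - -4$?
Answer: $350$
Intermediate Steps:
$C{\left(a \right)} = 8$ ($C{\left(a \right)} = 4 + 4 = 8$)
$G{\left(Q,M \right)} = -6$ ($G{\left(Q,M \right)} = 6 \left(-1\right) = -6$)
$Z{\left(l \right)} = 3 + 2 l^{2}$
$R{\left(w,A \right)} = 75 - w$ ($R{\left(w,A \right)} = \left(3 + 2 \left(-6\right)^{2}\right) - w = \left(3 + 2 \cdot 36\right) - w = \left(3 + 72\right) - w = 75 - w$)
$\left(1 + R{\left(6,-2 \right)}\right) 5 = \left(1 + \left(75 - 6\right)\right) 5 = \left(1 + 69\right) 5 = 70 \cdot 5 = 350$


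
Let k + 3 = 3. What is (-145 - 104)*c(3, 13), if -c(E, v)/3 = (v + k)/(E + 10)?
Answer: 747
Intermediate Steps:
k = 0 (k = -3 + 3 = 0)
c(E, v) = -3*v/(10 + E) (c(E, v) = -3*(v + 0)/(E + 10) = -3*v/(10 + E))
(-145 - 104)*c(3, 13) = (-145 - 104)*(-3*13/(10 + 3)) = -(-747)*13/13 = -249*(-3) = 747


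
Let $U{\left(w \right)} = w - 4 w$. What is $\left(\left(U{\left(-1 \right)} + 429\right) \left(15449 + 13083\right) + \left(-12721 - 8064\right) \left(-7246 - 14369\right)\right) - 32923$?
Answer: $461560676$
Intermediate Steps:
$U{\left(w \right)} = - 3 w$
$\left(\left(U{\left(-1 \right)} + 429\right) \left(15449 + 13083\right) + \left(-12721 - 8064\right) \left(-7246 - 14369\right)\right) - 32923 = \left(\left(\left(-3\right) \left(-1\right) + 429\right) \left(15449 + 13083\right) + \left(-12721 - 8064\right) \left(-7246 - 14369\right)\right) - 32923 = \left(\left(3 + 429\right) 28532 - -449267775\right) - 32923 = \left(432 \cdot 28532 + 449267775\right) - 32923 = \left(12325824 + 449267775\right) - 32923 = 461593599 - 32923 = 461560676$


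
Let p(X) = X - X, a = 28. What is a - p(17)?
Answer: 28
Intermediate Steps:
p(X) = 0
a - p(17) = 28 - 1*0 = 28 + 0 = 28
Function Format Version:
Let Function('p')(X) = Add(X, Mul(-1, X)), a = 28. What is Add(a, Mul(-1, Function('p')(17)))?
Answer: 28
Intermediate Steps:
Function('p')(X) = 0
Add(a, Mul(-1, Function('p')(17))) = Add(28, Mul(-1, 0)) = Add(28, 0) = 28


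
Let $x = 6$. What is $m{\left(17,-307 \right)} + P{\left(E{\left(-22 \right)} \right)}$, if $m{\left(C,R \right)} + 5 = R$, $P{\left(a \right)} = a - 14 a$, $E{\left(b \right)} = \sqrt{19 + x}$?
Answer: $-377$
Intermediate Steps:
$E{\left(b \right)} = 5$ ($E{\left(b \right)} = \sqrt{19 + 6} = \sqrt{25} = 5$)
$P{\left(a \right)} = - 13 a$
$m{\left(C,R \right)} = -5 + R$
$m{\left(17,-307 \right)} + P{\left(E{\left(-22 \right)} \right)} = \left(-5 - 307\right) - 65 = -312 - 65 = -377$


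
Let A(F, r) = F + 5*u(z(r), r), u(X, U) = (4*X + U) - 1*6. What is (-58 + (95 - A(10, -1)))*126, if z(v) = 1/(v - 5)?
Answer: 8232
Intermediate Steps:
z(v) = 1/(-5 + v)
u(X, U) = -6 + U + 4*X (u(X, U) = (U + 4*X) - 6 = -6 + U + 4*X)
A(F, r) = -30 + F + 5*r + 20/(-5 + r) (A(F, r) = F + 5*(-6 + r + 4/(-5 + r)) = F + (-30 + 5*r + 20/(-5 + r)) = -30 + F + 5*r + 20/(-5 + r))
(-58 + (95 - A(10, -1)))*126 = (-58 + (95 - (20 + 10*(-5 - 1) + 5*(-6 - 1)*(-5 - 1))/(-5 - 1)))*126 = (-58 + (95 - (20 + 10*(-6) + 5*(-7)*(-6))/(-6)))*126 = (-58 + (95 - (-1)*(20 - 60 + 210)/6))*126 = (-58 + (95 - (-1)*170/6))*126 = (-58 + (95 - 1*(-85/3)))*126 = (-58 + (95 + 85/3))*126 = (-58 + 370/3)*126 = (196/3)*126 = 8232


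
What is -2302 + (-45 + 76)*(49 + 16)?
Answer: -287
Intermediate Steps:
-2302 + (-45 + 76)*(49 + 16) = -2302 + 31*65 = -2302 + 2015 = -287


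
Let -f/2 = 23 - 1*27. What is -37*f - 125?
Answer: -421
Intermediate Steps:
f = 8 (f = -2*(23 - 1*27) = -2*(23 - 27) = -2*(-4) = 8)
-37*f - 125 = -37*8 - 125 = -296 - 125 = -421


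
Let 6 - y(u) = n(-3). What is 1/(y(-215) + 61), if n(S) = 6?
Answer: 1/61 ≈ 0.016393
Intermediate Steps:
y(u) = 0 (y(u) = 6 - 1*6 = 6 - 6 = 0)
1/(y(-215) + 61) = 1/(0 + 61) = 1/61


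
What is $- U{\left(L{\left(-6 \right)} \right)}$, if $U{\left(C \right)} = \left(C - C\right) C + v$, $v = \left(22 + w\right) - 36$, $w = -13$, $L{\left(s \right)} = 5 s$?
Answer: $27$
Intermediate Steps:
$v = -27$ ($v = \left(22 - 13\right) - 36 = 9 - 36 = -27$)
$U{\left(C \right)} = -27$ ($U{\left(C \right)} = \left(C - C\right) C - 27 = 0 C - 27 = 0 - 27 = -27$)
$- U{\left(L{\left(-6 \right)} \right)} = \left(-1\right) \left(-27\right) = 27$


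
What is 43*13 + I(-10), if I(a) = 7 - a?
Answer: 576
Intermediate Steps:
43*13 + I(-10) = 43*13 + (7 - 1*(-10)) = 559 + (7 + 10) = 559 + 17 = 576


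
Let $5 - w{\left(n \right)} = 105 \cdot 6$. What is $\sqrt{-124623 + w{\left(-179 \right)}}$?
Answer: $8 i \sqrt{1957} \approx 353.9 i$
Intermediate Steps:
$w{\left(n \right)} = -625$ ($w{\left(n \right)} = 5 - 105 \cdot 6 = 5 - 630 = -625$)
$\sqrt{-124623 + w{\left(-179 \right)}} = \sqrt{-124623 - 625} = \sqrt{-125248} = 8 i \sqrt{1957}$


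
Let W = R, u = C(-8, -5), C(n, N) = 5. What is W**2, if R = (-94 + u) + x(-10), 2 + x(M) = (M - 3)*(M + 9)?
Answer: 6084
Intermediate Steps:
u = 5
x(M) = -2 + (-3 + M)*(9 + M) (x(M) = -2 + (M - 3)*(M + 9) = -2 + (-3 + M)*(9 + M))
R = -78 (R = (-94 + 5) + (-29 + (-10)**2 + 6*(-10)) = -89 + (-29 + 100 - 60) = -89 + 11 = -78)
W = -78
W**2 = (-78)**2 = 6084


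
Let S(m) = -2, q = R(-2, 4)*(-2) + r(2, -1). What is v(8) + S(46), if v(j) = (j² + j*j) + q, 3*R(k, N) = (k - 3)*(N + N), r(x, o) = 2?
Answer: 464/3 ≈ 154.67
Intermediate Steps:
R(k, N) = 2*N*(-3 + k)/3 (R(k, N) = ((k - 3)*(N + N))/3 = ((-3 + k)*(2*N))/3 = (2*N*(-3 + k))/3 = 2*N*(-3 + k)/3)
q = 86/3 (q = ((⅔)*4*(-3 - 2))*(-2) + 2 = ((⅔)*4*(-5))*(-2) + 2 = -40/3*(-2) + 2 = 80/3 + 2 = 86/3 ≈ 28.667)
v(j) = 86/3 + 2*j² (v(j) = (j² + j*j) + 86/3 = (j² + j²) + 86/3 = 2*j² + 86/3 = 86/3 + 2*j²)
v(8) + S(46) = (86/3 + 2*8²) - 2 = (86/3 + 2*64) - 2 = (86/3 + 128) - 2 = 470/3 - 2 = 464/3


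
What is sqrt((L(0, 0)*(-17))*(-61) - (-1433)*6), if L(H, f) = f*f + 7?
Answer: sqrt(15857) ≈ 125.92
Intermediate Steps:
L(H, f) = 7 + f**2 (L(H, f) = f**2 + 7 = 7 + f**2)
sqrt((L(0, 0)*(-17))*(-61) - (-1433)*6) = sqrt(((7 + 0**2)*(-17))*(-61) - (-1433)*6) = sqrt(((7 + 0)*(-17))*(-61) - 1433*(-6)) = sqrt((7*(-17))*(-61) + 8598) = sqrt(-119*(-61) + 8598) = sqrt(7259 + 8598) = sqrt(15857)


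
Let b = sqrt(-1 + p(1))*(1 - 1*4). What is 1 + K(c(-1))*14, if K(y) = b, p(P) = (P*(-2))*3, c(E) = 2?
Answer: 1 - 42*I*sqrt(7) ≈ 1.0 - 111.12*I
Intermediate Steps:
p(P) = -6*P (p(P) = -2*P*3 = -6*P)
b = -3*I*sqrt(7) (b = sqrt(-1 - 6*1)*(1 - 1*4) = sqrt(-1 - 6)*(1 - 4) = sqrt(-7)*(-3) = (I*sqrt(7))*(-3) = -3*I*sqrt(7) ≈ -7.9373*I)
K(y) = -3*I*sqrt(7)
1 + K(c(-1))*14 = 1 - 3*I*sqrt(7)*14 = 1 - 42*I*sqrt(7)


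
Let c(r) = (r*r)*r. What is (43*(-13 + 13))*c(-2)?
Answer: 0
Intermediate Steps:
c(r) = r**3 (c(r) = r**2*r = r**3)
(43*(-13 + 13))*c(-2) = (43*(-13 + 13))*(-2)**3 = (43*0)*(-8) = 0*(-8) = 0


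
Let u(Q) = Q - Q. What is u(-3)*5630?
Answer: 0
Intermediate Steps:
u(Q) = 0
u(-3)*5630 = 0*5630 = 0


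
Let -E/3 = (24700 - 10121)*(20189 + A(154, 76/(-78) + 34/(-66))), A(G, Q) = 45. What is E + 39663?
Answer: -884934795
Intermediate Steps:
E = -884974458 (E = -3*(24700 - 10121)*(20189 + 45) = -43737*20234 = -3*294991486 = -884974458)
E + 39663 = -884974458 + 39663 = -884934795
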